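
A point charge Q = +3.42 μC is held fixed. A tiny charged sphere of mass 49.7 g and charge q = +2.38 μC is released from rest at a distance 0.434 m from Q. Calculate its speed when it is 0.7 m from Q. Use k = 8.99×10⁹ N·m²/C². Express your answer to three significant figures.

Only the electrostatic force acts, so mechanical energy is conserved: ½mv² = U₁ − U₂ = kQq(1/r₁ − 1/r₂).
U₁ − U₂ = (8.99×10⁹ N·m²/C²)(3.42×10⁻⁶ C)(2.38×10⁻⁶ C)(1/0.434 − 1/0.700) = 0.0641 J.
v = √(2·0.0641/0.0497) = 1.61 m/s.

1.61 m/s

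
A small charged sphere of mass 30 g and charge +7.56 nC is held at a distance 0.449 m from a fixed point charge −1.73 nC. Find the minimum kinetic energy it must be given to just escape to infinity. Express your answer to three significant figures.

To just escape, total mechanical energy must reach zero at infinity: ½mv²_min + U = 0, so ½mv²_min = −U = |kQq|/r.
|U| = |kQq|/r = (8.99×10⁹ N·m²/C²)(1.73×10⁻⁹)(7.56×10⁻⁹)/(0.449) = 2.62×10⁻⁷ J.

2.62×10⁻⁷ J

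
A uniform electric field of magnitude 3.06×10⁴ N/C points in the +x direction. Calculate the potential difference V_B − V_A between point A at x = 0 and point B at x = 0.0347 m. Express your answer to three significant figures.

-1060 V

In a uniform field, potential decreases in the direction of E: V_B − V_A = −E·Δx.
V_B − V_A = −(3.06×10⁴ V/m)(0.0347 m) = -1060 V.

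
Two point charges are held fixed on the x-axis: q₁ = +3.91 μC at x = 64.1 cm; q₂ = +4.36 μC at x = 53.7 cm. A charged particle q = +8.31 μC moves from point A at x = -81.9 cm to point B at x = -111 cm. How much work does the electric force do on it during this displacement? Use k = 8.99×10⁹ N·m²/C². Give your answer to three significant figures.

The work done by the electric force is W_field = −ΔU = −q(V_B − V_A) = q(V_A − V_B).
At A: distances to the source charges are 1.46 m, 1.36 m; V_A = Σ kqᵢ/rᵢ = 5.30×10⁴ V.
At B: distances to the source charges are 1.75 m, 1.65 m; V_B = Σ kqᵢ/rᵢ = 4.39×10⁴ V.
ΔV = V_B − V_A = -9110 V.
W_field = −qΔV = −(8.31×10⁻⁶ C)(-9110 V) = 0.0757 J.

0.0757 J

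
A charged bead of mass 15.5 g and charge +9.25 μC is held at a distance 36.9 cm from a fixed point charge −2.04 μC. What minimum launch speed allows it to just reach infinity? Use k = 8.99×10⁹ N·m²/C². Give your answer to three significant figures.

To just escape, total mechanical energy must reach zero at infinity: ½mv²_min + U = 0, so ½mv²_min = −U = |kQq|/r.
|U| = |kQq|/r = (8.99×10⁹ N·m²/C²)(2.04×10⁻⁶)(9.25×10⁻⁶)/(0.369) = 0.460 J.
v_min = √(2|U|/m) = √(2·0.460/0.0155) = 7.70 m/s.

7.70 m/s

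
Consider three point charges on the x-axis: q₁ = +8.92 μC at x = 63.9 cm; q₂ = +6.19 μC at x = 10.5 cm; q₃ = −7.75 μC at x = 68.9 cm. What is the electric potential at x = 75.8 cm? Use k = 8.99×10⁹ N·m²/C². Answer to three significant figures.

-2.51×10⁵ V

Electric potential is a scalar, so the contributions from each charge add algebraically: V = Σ kqᵢ/rᵢ.
Distances from the field point to each charge: r₁ = 0.119 m, r₂ = 0.653 m, r₃ = 0.0690 m.
V = k[(8.92×10⁻⁶)/(0.119) + (6.19×10⁻⁶)/(0.653) + (-7.75×10⁻⁶)/(0.0690)] = -2.51×10⁵ V.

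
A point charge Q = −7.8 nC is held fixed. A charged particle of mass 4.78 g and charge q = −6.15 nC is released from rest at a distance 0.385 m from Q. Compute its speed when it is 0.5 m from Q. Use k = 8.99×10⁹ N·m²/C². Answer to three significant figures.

0.0104 m/s

Only the electrostatic force acts, so mechanical energy is conserved: ½mv² = U₁ − U₂ = kQq(1/r₁ − 1/r₂).
U₁ − U₂ = (8.99×10⁹ N·m²/C²)(-7.80×10⁻⁹ C)(-6.15×10⁻⁹ C)(1/0.385 − 1/0.500) = 2.58×10⁻⁷ J.
v = √(2·2.58×10⁻⁷/4.78×10⁻³) = 0.0104 m/s.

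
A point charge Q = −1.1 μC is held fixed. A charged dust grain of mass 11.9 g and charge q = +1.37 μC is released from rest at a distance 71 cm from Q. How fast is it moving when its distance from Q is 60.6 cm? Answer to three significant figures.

0.742 m/s

Only the electrostatic force acts, so mechanical energy is conserved: ½mv² = U₁ − U₂ = kQq(1/r₁ − 1/r₂).
U₁ − U₂ = (8.99×10⁹ N·m²/C²)(-1.10×10⁻⁶ C)(1.37×10⁻⁶ C)(1/0.710 − 1/0.606) = 3.27×10⁻³ J.
v = √(2·3.27×10⁻³/0.0119) = 0.742 m/s.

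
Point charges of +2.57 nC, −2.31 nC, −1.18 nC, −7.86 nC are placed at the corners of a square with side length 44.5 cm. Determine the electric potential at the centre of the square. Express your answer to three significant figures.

-251 V

Electric potential is a scalar, so the contributions from each charge add algebraically: V = Σ kqᵢ/rᵢ.
The distance from each corner to the centre is a√2/2 = 0.315 m.
V = k[(2.57×10⁻⁹)/(0.315) + (-2.31×10⁻⁹)/(0.315) + (-1.18×10⁻⁹)/(0.315) + (-7.86×10⁻⁹)/(0.315)] = -251 V.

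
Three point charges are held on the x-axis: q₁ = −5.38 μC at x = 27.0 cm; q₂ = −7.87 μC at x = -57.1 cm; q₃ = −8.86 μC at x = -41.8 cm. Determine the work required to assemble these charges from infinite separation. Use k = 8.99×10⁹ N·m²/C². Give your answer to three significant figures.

The assembly work is the sum of pairwise potential energies, U = Σ_{i<j} kqᵢqⱼ/rᵢⱼ.
Pair separations: r₁₂ = 0.841 m, r₁₃ = 0.688 m, r₂₃ = 0.153 m.
U = (0.453) + (0.623) + (4.10) = 5.17 J.

5.17 J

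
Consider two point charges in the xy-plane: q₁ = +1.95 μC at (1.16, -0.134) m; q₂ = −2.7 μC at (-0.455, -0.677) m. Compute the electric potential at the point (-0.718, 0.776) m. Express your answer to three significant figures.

-8040 V

The total potential is the scalar sum of each charge's contribution, V = Σ kqᵢ/rᵢ.
Distances from the field point to each charge: r₁ = 2.09 m, r₂ = 1.48 m.
V = k[(1.95×10⁻⁶)/(2.09) + (-2.70×10⁻⁶)/(1.48)] = -8040 V.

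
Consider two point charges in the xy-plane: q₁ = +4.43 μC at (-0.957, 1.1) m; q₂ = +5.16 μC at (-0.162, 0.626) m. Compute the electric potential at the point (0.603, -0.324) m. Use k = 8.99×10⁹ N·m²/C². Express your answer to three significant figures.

5.69×10⁴ V

Electric potential is a scalar, so the contributions from each charge add algebraically: V = Σ kqᵢ/rᵢ.
Distances from the field point to each charge: r₁ = 2.11 m, r₂ = 1.22 m.
V = k[(4.43×10⁻⁶)/(2.11) + (5.16×10⁻⁶)/(1.22)] = 5.69×10⁴ V.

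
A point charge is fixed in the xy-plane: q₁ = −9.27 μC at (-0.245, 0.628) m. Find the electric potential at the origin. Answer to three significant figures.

Electric potential is a scalar, so the contributions from each charge add algebraically: V = Σ kqᵢ/rᵢ.
Distances from the field point to each charge: r₁ = 0.674 m.
V = k[(-9.27×10⁻⁶)/(0.674)] = -1.24×10⁵ V.

-1.24×10⁵ V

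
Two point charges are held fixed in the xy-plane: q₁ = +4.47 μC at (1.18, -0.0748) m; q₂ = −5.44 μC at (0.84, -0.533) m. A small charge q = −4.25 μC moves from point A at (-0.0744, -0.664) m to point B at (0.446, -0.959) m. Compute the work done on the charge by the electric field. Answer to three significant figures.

-0.108 J

The work done by the electric force is W_field = −ΔU = −q(V_B − V_A) = q(V_A − V_B).
At A: distances to the source charges are 1.39 m, 0.924 m; V_A = Σ kqᵢ/rᵢ = -2.39×10⁴ V.
At B: distances to the source charges are 1.15 m, 0.580 m; V_B = Σ kqᵢ/rᵢ = -4.93×10⁴ V.
ΔV = V_B − V_A = -2.54×10⁴ V.
W_field = −qΔV = −(-4.25×10⁻⁶ C)(-2.54×10⁴ V) = -0.108 J.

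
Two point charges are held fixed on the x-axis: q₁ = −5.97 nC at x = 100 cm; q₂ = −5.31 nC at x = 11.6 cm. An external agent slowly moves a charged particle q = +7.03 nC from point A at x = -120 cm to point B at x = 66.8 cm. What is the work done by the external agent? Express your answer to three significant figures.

-1.32×10⁻⁶ J

For quasistatic motion the external work equals the change in potential energy: W_ext = qΔV = q(V_B − V_A).
At A: distances to the source charges are 2.20 m, 1.32 m; V_A = Σ kqᵢ/rᵢ = -60.7 V.
At B: distances to the source charges are 0.332 m, 0.552 m; V_B = Σ kqᵢ/rᵢ = -248 V.
ΔV = V_B − V_A = -187 V.
W_ext = qΔV = (7.03×10⁻⁹ C)(-187 V) = -1.32×10⁻⁶ J.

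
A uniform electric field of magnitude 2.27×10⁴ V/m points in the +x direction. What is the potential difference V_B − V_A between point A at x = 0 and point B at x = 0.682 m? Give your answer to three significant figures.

In a uniform field, potential decreases in the direction of E: V_B − V_A = −E·Δx.
V_B − V_A = −(2.27×10⁴ V/m)(0.682 m) = -1.55×10⁴ V.

-1.55×10⁴ V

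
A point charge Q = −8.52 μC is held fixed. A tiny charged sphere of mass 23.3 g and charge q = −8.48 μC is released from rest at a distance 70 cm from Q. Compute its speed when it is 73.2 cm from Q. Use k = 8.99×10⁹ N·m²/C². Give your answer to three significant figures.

1.87 m/s

Only the electrostatic force acts, so mechanical energy is conserved: ½mv² = U₁ − U₂ = kQq(1/r₁ − 1/r₂).
U₁ − U₂ = (8.99×10⁹ N·m²/C²)(-8.52×10⁻⁶ C)(-8.48×10⁻⁶ C)(1/0.700 − 1/0.732) = 0.0406 J.
v = √(2·0.0406/0.0233) = 1.87 m/s.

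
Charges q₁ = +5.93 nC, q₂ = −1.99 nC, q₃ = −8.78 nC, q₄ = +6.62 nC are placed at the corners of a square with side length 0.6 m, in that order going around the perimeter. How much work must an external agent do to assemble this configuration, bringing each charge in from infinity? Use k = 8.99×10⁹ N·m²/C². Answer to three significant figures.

-8.89×10⁻⁷ J

The work to assemble the configuration equals its total potential energy, U = Σ kqᵢqⱼ/rᵢⱼ over all pairs.
The four side pairs have separation 0.600 m and the two diagonal pairs 0.849 m.
Summing all 6 pair terms gives U = -8.89×10⁻⁷ J.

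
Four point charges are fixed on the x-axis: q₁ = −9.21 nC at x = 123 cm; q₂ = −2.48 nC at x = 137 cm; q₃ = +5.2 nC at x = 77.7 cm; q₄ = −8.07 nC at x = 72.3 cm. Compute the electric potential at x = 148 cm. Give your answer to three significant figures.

The total potential is the scalar sum of each charge's contribution, V = Σ kqᵢ/rᵢ.
Distances from the field point to each charge: r₁ = 0.250 m, r₂ = 0.110 m, r₃ = 0.703 m, r₄ = 0.757 m.
V = k[(-9.21×10⁻⁹)/(0.250) + (-2.48×10⁻⁹)/(0.110) + (5.20×10⁻⁹)/(0.703) + (-8.07×10⁻⁹)/(0.757)] = -563 V.

-563 V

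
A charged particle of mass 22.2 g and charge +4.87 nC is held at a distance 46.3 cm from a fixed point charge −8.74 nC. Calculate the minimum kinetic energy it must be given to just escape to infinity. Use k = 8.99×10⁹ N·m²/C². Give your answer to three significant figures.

8.26×10⁻⁷ J

To just escape, total mechanical energy must reach zero at infinity: ½mv²_min + U = 0, so ½mv²_min = −U = |kQq|/r.
|U| = |kQq|/r = (8.99×10⁹ N·m²/C²)(8.74×10⁻⁹)(4.87×10⁻⁹)/(0.463) = 8.26×10⁻⁷ J.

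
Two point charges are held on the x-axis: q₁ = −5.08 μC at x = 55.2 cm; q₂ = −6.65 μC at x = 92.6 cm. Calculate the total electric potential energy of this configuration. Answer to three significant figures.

The assembly work is the sum of pairwise potential energies, U = Σ_{i<j} kqᵢqⱼ/rᵢⱼ.
Pair separations: r₁₂ = 0.374 m.
U = (0.812) = 0.812 J.

0.812 J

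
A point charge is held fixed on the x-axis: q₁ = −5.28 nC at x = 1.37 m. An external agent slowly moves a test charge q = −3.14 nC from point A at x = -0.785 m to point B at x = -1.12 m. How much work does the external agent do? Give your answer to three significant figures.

For quasistatic motion the external work equals the change in potential energy: W_ext = qΔV = q(V_B − V_A).
At A: distance to the source charge is 2.16 m; V_A = kq₁/r = -22.0 V.
At B: distance to the source charge is 2.49 m; V_B = kq₁/r = -19.1 V.
ΔV = V_B − V_A = 2.96 V.
W_ext = qΔV = (-3.14×10⁻⁹ C)(2.96 V) = -9.31×10⁻⁹ J.

-9.31×10⁻⁹ J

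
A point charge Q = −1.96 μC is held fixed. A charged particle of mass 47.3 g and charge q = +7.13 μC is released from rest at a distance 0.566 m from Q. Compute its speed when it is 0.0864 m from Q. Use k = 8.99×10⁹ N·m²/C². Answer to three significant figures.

7.22 m/s

Only the electrostatic force acts, so mechanical energy is conserved: ½mv² = U₁ − U₂ = kQq(1/r₁ − 1/r₂).
U₁ − U₂ = (8.99×10⁹ N·m²/C²)(-1.96×10⁻⁶ C)(7.13×10⁻⁶ C)(1/0.566 − 1/0.0864) = 1.23 J.
v = √(2·1.23/0.0473) = 7.22 m/s.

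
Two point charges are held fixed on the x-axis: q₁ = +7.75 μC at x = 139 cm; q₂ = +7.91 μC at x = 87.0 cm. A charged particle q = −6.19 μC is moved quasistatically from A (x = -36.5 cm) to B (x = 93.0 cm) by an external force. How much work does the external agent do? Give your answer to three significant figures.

For quasistatic motion the external work equals the change in potential energy: W_ext = qΔV = q(V_B − V_A).
At A: distances to the source charges are 1.75 m, 1.23 m; V_A = Σ kqᵢ/rᵢ = 9.73×10⁴ V.
At B: distances to the source charges are 0.460 m, 0.0600 m; V_B = Σ kqᵢ/rᵢ = 1.34×10⁶ V.
ΔV = V_B − V_A = 1.24×10⁶ V.
W_ext = qΔV = (-6.19×10⁻⁶ C)(1.24×10⁶ V) = -7.67 J.

-7.67 J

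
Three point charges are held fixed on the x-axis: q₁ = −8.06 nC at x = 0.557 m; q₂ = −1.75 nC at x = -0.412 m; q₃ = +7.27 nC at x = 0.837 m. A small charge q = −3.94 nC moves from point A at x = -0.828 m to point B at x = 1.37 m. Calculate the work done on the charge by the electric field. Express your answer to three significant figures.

2.98×10⁻⁷ J

The work done by the electric force is W_field = −ΔU = −q(V_B − V_A) = q(V_A − V_B).
At A: distances to the source charges are 1.39 m, 0.416 m, 1.67 m; V_A = Σ kqᵢ/rᵢ = -50.9 V.
At B: distances to the source charges are 0.813 m, 1.78 m, 0.533 m; V_B = Σ kqᵢ/rᵢ = 24.7 V.
ΔV = V_B − V_A = 75.5 V.
W_field = −qΔV = −(-3.94×10⁻⁹ C)(75.5 V) = 2.98×10⁻⁷ J.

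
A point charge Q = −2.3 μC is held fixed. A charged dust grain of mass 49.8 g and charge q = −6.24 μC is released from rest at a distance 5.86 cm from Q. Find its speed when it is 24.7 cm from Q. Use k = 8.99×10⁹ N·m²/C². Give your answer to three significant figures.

8.21 m/s

Only the electrostatic force acts, so mechanical energy is conserved: ½mv² = U₁ − U₂ = kQq(1/r₁ − 1/r₂).
U₁ − U₂ = (8.99×10⁹ N·m²/C²)(-2.30×10⁻⁶ C)(-6.24×10⁻⁶ C)(1/0.0586 − 1/0.247) = 1.68 J.
v = √(2·1.68/0.0498) = 8.21 m/s.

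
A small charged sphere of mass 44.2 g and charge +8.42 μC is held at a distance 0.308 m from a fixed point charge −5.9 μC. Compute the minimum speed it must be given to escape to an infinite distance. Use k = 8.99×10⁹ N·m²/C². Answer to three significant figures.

To just escape, total mechanical energy must reach zero at infinity: ½mv²_min + U = 0, so ½mv²_min = −U = |kQq|/r.
|U| = |kQq|/r = (8.99×10⁹ N·m²/C²)(5.90×10⁻⁶)(8.42×10⁻⁶)/(0.308) = 1.45 J.
v_min = √(2|U|/m) = √(2·1.45/0.0442) = 8.10 m/s.

8.10 m/s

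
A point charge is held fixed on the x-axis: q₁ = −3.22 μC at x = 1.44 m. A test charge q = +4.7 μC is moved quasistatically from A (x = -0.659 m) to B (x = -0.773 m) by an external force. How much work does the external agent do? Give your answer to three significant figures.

3.34×10⁻³ J

For quasistatic motion the external work equals the change in potential energy: W_ext = qΔV = q(V_B − V_A).
At A: distance to the source charge is 2.10 m; V_A = kq₁/r = -1.38×10⁴ V.
At B: distance to the source charge is 2.21 m; V_B = kq₁/r = -1.31×10⁴ V.
ΔV = V_B − V_A = 710 V.
W_ext = qΔV = (4.70×10⁻⁶ C)(710 V) = 3.34×10⁻³ J.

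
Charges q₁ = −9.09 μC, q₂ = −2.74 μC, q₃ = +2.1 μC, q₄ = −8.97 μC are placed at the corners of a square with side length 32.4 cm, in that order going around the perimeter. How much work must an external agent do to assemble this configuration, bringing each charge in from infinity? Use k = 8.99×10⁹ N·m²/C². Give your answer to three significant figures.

2.38 J

The assembly work is the sum of pairwise potential energies, U = Σ_{i<j} kqᵢqⱼ/rᵢⱼ.
The four side pairs have separation 0.324 m and the two diagonal pairs 0.458 m.
Summing all 6 pair terms gives U = 2.38 J.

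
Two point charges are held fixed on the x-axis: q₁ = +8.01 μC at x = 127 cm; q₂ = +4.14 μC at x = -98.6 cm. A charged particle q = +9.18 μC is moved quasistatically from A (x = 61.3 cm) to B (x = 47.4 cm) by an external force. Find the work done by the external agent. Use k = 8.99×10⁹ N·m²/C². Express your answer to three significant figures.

For quasistatic motion the external work equals the change in potential energy: W_ext = qΔV = q(V_B − V_A).
At A: distances to the source charges are 0.657 m, 1.60 m; V_A = Σ kqᵢ/rᵢ = 1.33×10⁵ V.
At B: distances to the source charges are 0.796 m, 1.46 m; V_B = Σ kqᵢ/rᵢ = 1.16×10⁵ V.
ΔV = V_B − V_A = -1.69×10⁴ V.
W_ext = qΔV = (9.18×10⁻⁶ C)(-1.69×10⁴ V) = -0.155 J.

-0.155 J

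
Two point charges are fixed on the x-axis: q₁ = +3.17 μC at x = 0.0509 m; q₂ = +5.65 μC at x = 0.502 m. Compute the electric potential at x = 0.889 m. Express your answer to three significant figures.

1.65×10⁵ V

Electric potential is a scalar, so the contributions from each charge add algebraically: V = Σ kqᵢ/rᵢ.
Distances from the field point to each charge: r₁ = 0.838 m, r₂ = 0.387 m.
V = k[(3.17×10⁻⁶)/(0.838) + (5.65×10⁻⁶)/(0.387)] = 1.65×10⁵ V.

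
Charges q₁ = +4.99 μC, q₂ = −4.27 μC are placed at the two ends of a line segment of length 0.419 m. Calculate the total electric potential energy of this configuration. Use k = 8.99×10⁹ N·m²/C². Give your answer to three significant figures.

The assembly work is the sum of pairwise potential energies, U = Σ_{i<j} kqᵢqⱼ/rᵢⱼ.
The separation is r = 0.419 m.
U = (-0.457) = -0.457 J.

-0.457 J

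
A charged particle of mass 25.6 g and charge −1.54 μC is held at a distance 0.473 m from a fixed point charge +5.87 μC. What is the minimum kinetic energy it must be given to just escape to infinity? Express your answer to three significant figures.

To just escape, total mechanical energy must reach zero at infinity: ½mv²_min + U = 0, so ½mv²_min = −U = |kQq|/r.
|U| = |kQq|/r = (8.99×10⁹ N·m²/C²)(5.87×10⁻⁶)(1.54×10⁻⁶)/(0.473) = 0.172 J.

0.172 J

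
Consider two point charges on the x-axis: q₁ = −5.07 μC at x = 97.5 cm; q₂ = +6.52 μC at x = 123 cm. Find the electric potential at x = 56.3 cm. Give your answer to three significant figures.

The total potential is the scalar sum of each charge's contribution, V = Σ kqᵢ/rᵢ.
Distances from the field point to each charge: r₁ = 0.412 m, r₂ = 0.667 m.
V = k[(-5.07×10⁻⁶)/(0.412) + (6.52×10⁻⁶)/(0.667)] = -2.28×10⁴ V.

-2.28×10⁴ V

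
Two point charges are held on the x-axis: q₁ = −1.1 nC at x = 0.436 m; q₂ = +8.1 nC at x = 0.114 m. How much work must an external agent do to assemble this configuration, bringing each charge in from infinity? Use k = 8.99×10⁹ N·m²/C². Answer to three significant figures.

-2.49×10⁻⁷ J

The assembly work is the sum of pairwise potential energies, U = Σ_{i<j} kqᵢqⱼ/rᵢⱼ.
Pair separations: r₁₂ = 0.322 m.
U = (-2.49×10⁻⁷) = -2.49×10⁻⁷ J.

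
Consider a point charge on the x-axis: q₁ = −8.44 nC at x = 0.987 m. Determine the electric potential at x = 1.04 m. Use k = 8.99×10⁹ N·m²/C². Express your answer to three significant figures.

The total potential is the scalar sum of each charge's contribution, V = Σ kqᵢ/rᵢ.
V = k[(-8.44×10⁻⁹)/(0.0530)] = -1430 V.

-1430 V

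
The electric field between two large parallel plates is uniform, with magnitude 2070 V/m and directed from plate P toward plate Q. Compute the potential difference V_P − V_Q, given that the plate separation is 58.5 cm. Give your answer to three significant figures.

In a uniform field, potential decreases in the direction of E: ΔV = −E·d for a displacement d parallel to E.
Going from Q to P is a displacement of 58.5 cm opposite to the field, so V_P − V_Q = +Ed = 1210 V.

1210 V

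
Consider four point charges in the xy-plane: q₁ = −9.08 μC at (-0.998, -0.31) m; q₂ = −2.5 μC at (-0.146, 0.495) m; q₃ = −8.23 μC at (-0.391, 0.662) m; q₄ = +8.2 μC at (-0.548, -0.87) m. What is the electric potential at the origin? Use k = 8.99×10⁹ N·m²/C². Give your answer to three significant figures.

The total potential is the scalar sum of each charge's contribution, V = Σ kqᵢ/rᵢ.
Distances from the field point to each charge: r₁ = 1.05 m, r₂ = 0.516 m, r₃ = 0.769 m, r₄ = 1.03 m.
V = k[(-9.08×10⁻⁶)/(1.05) + (-2.50×10⁻⁶)/(0.516) + (-8.23×10⁻⁶)/(0.769) + (8.20×10⁻⁶)/(1.03)] = -1.46×10⁵ V.

-1.46×10⁵ V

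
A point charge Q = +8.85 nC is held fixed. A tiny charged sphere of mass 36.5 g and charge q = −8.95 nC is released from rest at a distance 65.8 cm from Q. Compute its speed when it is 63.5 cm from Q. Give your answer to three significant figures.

1.47×10⁻³ m/s

Only the electrostatic force acts, so mechanical energy is conserved: ½mv² = U₁ − U₂ = kQq(1/r₁ − 1/r₂).
U₁ − U₂ = (8.99×10⁹ N·m²/C²)(8.85×10⁻⁹ C)(-8.95×10⁻⁹ C)(1/0.658 − 1/0.635) = 3.92×10⁻⁸ J.
v = √(2·3.92×10⁻⁸/0.0365) = 1.47×10⁻³ m/s.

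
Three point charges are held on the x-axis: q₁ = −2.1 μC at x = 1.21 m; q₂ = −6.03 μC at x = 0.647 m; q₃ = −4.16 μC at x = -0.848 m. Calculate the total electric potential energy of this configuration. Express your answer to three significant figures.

0.391 J

The work to assemble the configuration equals its total potential energy, U = Σ kqᵢqⱼ/rᵢⱼ over all pairs.
Pair separations: r₁₂ = 0.563 m, r₁₃ = 2.06 m, r₂₃ = 1.50 m.
U = (0.202) + (0.0382) + (0.151) = 0.391 J.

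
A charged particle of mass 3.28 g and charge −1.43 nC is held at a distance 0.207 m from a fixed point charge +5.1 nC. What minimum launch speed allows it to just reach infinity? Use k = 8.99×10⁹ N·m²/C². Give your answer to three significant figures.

To just escape, total mechanical energy must reach zero at infinity: ½mv²_min + U = 0, so ½mv²_min = −U = |kQq|/r.
|U| = |kQq|/r = (8.99×10⁹ N·m²/C²)(5.10×10⁻⁹)(1.43×10⁻⁹)/(0.207) = 3.17×10⁻⁷ J.
v_min = √(2|U|/m) = √(2·3.17×10⁻⁷/3.28×10⁻³) = 0.0139 m/s.

0.0139 m/s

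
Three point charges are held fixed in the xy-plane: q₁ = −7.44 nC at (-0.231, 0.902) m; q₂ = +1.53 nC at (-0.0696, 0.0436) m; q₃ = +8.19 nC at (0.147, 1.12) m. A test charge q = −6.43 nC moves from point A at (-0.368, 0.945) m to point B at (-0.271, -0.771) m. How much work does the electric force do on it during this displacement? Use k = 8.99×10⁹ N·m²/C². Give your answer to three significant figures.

The work done by the electric force is W_field = −ΔU = −q(V_B − V_A) = q(V_A − V_B).
At A: distances to the source charges are 0.144 m, 0.950 m, 0.544 m; V_A = Σ kqᵢ/rᵢ = -316 V.
At B: distances to the source charges are 1.67 m, 0.839 m, 1.94 m; V_B = Σ kqᵢ/rᵢ = 14.4 V.
ΔV = V_B − V_A = 330 V.
W_field = −qΔV = −(-6.43×10⁻⁹ C)(330 V) = 2.12×10⁻⁶ J.

2.12×10⁻⁶ J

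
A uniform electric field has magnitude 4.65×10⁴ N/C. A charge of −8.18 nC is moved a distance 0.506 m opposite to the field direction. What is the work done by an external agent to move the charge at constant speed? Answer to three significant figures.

The potential change for a displacement 0.506 m opposite to the field direction is ΔV = +Ed = 2.35×10⁴ V.
W_ext = qΔV = -1.92×10⁻⁴ J.

-1.92×10⁻⁴ J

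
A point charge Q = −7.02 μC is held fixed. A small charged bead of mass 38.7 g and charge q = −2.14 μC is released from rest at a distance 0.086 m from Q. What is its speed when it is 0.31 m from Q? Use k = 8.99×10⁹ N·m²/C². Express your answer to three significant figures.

Only the electrostatic force acts, so mechanical energy is conserved: ½mv² = U₁ − U₂ = kQq(1/r₁ − 1/r₂).
U₁ − U₂ = (8.99×10⁹ N·m²/C²)(-7.02×10⁻⁶ C)(-2.14×10⁻⁶ C)(1/0.0860 − 1/0.310) = 1.13 J.
v = √(2·1.13/0.0387) = 7.66 m/s.

7.66 m/s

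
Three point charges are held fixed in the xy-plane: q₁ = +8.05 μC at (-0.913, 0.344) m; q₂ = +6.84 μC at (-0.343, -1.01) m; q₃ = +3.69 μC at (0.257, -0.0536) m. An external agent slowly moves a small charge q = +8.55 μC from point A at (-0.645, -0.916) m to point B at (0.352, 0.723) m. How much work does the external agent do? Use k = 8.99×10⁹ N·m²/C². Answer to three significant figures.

-1.26 J

For quasistatic motion the external work equals the change in potential energy: W_ext = qΔV = q(V_B − V_A).
At A: distances to the source charges are 1.29 m, 0.316 m, 1.25 m; V_A = Σ kqᵢ/rᵢ = 2.77×10⁵ V.
At B: distances to the source charges are 1.32 m, 1.87 m, 0.782 m; V_B = Σ kqᵢ/rᵢ = 1.30×10⁵ V.
ΔV = V_B − V_A = -1.47×10⁵ V.
W_ext = qΔV = (8.55×10⁻⁶ C)(-1.47×10⁵ V) = -1.26 J.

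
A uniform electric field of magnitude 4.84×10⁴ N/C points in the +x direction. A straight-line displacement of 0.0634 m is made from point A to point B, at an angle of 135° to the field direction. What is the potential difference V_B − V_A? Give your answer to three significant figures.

2170 V

Only the component of displacement along E changes the potential: ΔV = −E·d·cosθ.
ΔV = −(4.84×10⁴ V/m)(0.0634 m)cos135° = 2170 V.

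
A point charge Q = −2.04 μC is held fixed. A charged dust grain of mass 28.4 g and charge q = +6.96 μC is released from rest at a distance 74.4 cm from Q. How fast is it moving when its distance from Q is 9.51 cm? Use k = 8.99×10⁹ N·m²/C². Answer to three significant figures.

Only the electrostatic force acts, so mechanical energy is conserved: ½mv² = U₁ − U₂ = kQq(1/r₁ − 1/r₂).
U₁ − U₂ = (8.99×10⁹ N·m²/C²)(-2.04×10⁻⁶ C)(6.96×10⁻⁶ C)(1/0.744 − 1/0.0951) = 1.17 J.
v = √(2·1.17/0.0284) = 9.08 m/s.

9.08 m/s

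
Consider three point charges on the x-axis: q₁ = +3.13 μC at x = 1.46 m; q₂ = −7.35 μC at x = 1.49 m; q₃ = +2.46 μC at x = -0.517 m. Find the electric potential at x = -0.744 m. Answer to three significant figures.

Electric potential is a scalar, so the contributions from each charge add algebraically: V = Σ kqᵢ/rᵢ.
Distances from the field point to each charge: r₁ = 2.20 m, r₂ = 2.23 m, r₃ = 0.227 m.
V = k[(3.13×10⁻⁶)/(2.20) + (-7.35×10⁻⁶)/(2.23) + (2.46×10⁻⁶)/(0.227)] = 8.06×10⁴ V.

8.06×10⁴ V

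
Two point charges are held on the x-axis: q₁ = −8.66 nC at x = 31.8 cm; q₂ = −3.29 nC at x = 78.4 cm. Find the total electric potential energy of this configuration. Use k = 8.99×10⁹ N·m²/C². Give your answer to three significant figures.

5.50×10⁻⁷ J

The assembly work is the sum of pairwise potential energies, U = Σ_{i<j} kqᵢqⱼ/rᵢⱼ.
Pair separations: r₁₂ = 0.466 m.
U = (5.50×10⁻⁷) = 5.50×10⁻⁷ J.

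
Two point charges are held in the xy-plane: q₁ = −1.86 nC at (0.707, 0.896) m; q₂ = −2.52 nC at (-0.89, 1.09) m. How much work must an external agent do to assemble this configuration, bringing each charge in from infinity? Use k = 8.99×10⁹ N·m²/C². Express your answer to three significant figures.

The assembly work is the sum of pairwise potential energies, U = Σ_{i<j} kqᵢqⱼ/rᵢⱼ.
Pair separations: r₁₂ = 1.61 m.
U = (2.62×10⁻⁸) = 2.62×10⁻⁸ J.

2.62×10⁻⁸ J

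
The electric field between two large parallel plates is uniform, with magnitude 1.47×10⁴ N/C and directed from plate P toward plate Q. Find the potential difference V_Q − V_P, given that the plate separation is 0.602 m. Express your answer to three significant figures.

In a uniform field, potential decreases in the direction of E: ΔV = −E·d for a displacement d parallel to E.
Going from P to Q is a displacement of 0.602 m along the field, so V_Q − V_P = −Ed = -8850 V.

-8850 V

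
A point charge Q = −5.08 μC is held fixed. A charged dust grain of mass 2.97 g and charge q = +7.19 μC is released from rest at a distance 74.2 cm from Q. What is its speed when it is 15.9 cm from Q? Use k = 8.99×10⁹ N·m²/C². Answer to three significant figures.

33.1 m/s

Only the electrostatic force acts, so mechanical energy is conserved: ½mv² = U₁ − U₂ = kQq(1/r₁ − 1/r₂).
U₁ − U₂ = (8.99×10⁹ N·m²/C²)(-5.08×10⁻⁶ C)(7.19×10⁻⁶ C)(1/0.742 − 1/0.159) = 1.62 J.
v = √(2·1.62/2.97×10⁻³) = 33.1 m/s.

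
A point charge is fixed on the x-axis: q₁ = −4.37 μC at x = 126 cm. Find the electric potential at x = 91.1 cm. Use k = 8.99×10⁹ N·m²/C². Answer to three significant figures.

The total potential is the scalar sum of each charge's contribution, V = Σ kqᵢ/rᵢ.
V = k[(-4.37×10⁻⁶)/(0.349)] = -1.13×10⁵ V.

-1.13×10⁵ V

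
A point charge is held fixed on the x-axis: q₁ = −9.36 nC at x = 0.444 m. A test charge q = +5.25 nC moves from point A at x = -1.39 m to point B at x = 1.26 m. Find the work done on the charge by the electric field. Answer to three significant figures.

The work done by the electric force is W_field = −ΔU = −q(V_B − V_A) = q(V_A − V_B).
At A: distance to the source charge is 1.83 m; V_A = kq₁/r = -45.9 V.
At B: distance to the source charge is 0.816 m; V_B = kq₁/r = -103 V.
ΔV = V_B − V_A = -57.2 V.
W_field = −qΔV = −(5.25×10⁻⁹ C)(-57.2 V) = 3.01×10⁻⁷ J.

3.01×10⁻⁷ J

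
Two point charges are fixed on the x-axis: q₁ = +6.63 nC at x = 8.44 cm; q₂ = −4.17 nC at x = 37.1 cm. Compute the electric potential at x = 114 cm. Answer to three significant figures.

7.71 V

Electric potential is a scalar, so the contributions from each charge add algebraically: V = Σ kqᵢ/rᵢ.
Distances from the field point to each charge: r₁ = 1.06 m, r₂ = 0.769 m.
V = k[(6.63×10⁻⁹)/(1.06) + (-4.17×10⁻⁹)/(0.769)] = 7.71 V.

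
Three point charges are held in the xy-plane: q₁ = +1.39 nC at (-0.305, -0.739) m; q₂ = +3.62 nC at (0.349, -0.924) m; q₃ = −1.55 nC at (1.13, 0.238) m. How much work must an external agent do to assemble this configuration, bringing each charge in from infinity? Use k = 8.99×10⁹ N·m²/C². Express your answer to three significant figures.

The work to assemble the configuration equals its total potential energy, U = Σ kqᵢqⱼ/rᵢⱼ over all pairs.
Pair separations: r₁₂ = 0.680 m, r₁₃ = 1.74 m, r₂₃ = 1.40 m.
U = (6.66×10⁻⁸) + (-1.12×10⁻⁸) + (-3.60×10⁻⁸) = 1.94×10⁻⁸ J.

1.94×10⁻⁸ J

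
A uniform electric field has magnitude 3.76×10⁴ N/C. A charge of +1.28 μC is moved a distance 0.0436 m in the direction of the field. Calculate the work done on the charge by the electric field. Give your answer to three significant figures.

The potential change for a displacement 0.0436 m in the direction of the field is ΔV = −Ed = -1640 V.
W_field = −qΔV = 2.10×10⁻³ J.

2.10×10⁻³ J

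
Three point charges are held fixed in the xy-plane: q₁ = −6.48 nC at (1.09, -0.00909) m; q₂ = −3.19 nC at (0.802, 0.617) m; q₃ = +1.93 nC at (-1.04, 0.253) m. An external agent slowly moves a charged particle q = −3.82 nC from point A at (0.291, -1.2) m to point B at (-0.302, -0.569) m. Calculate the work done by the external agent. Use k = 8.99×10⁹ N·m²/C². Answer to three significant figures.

-2.36×10⁻⁸ J

For quasistatic motion the external work equals the change in potential energy: W_ext = qΔV = q(V_B − V_A).
At A: distances to the source charges are 1.43 m, 1.89 m, 1.97 m; V_A = Σ kqᵢ/rᵢ = -47.0 V.
At B: distances to the source charges are 1.50 m, 1.62 m, 1.10 m; V_B = Σ kqᵢ/rᵢ = -40.8 V.
ΔV = V_B − V_A = 6.19 V.
W_ext = qΔV = (-3.82×10⁻⁹ C)(6.19 V) = -2.36×10⁻⁸ J.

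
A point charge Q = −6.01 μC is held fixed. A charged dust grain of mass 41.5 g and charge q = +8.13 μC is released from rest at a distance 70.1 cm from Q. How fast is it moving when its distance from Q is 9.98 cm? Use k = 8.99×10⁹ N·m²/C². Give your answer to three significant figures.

Only the electrostatic force acts, so mechanical energy is conserved: ½mv² = U₁ − U₂ = kQq(1/r₁ − 1/r₂).
U₁ − U₂ = (8.99×10⁹ N·m²/C²)(-6.01×10⁻⁶ C)(8.13×10⁻⁶ C)(1/0.701 − 1/0.0998) = 3.77 J.
v = √(2·3.77/0.0415) = 13.5 m/s.

13.5 m/s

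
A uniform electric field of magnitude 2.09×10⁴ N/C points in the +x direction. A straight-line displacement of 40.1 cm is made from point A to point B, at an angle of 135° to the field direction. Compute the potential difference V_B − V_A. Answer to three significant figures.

Only the component of displacement along E changes the potential: ΔV = −E·d·cosθ.
ΔV = −(2.09×10⁴ V/m)(0.401 m)cos135° = 5930 V.

5930 V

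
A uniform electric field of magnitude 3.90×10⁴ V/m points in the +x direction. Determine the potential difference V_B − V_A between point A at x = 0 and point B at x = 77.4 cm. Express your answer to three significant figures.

-3.02×10⁴ V

In a uniform field, potential decreases in the direction of E: V_B − V_A = −E·Δx.
V_B − V_A = −(3.90×10⁴ V/m)(0.774 m) = -3.02×10⁴ V.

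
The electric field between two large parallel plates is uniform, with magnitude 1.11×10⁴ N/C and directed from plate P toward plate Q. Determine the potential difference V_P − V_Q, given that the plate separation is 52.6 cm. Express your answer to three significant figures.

5840 V

In a uniform field, potential decreases in the direction of E: ΔV = −E·d for a displacement d parallel to E.
Going from Q to P is a displacement of 52.6 cm opposite to the field, so V_P − V_Q = +Ed = 5840 V.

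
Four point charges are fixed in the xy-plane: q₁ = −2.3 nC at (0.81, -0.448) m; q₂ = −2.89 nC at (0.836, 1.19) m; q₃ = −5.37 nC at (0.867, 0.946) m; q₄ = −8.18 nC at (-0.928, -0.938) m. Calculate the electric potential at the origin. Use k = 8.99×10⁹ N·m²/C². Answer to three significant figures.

-134 V

The total potential is the scalar sum of each charge's contribution, V = Σ kqᵢ/rᵢ.
Distances from the field point to each charge: r₁ = 0.926 m, r₂ = 1.45 m, r₃ = 1.28 m, r₄ = 1.32 m.
V = k[(-2.30×10⁻⁹)/(0.926) + (-2.89×10⁻⁹)/(1.45) + (-5.37×10⁻⁹)/(1.28) + (-8.18×10⁻⁹)/(1.32)] = -134 V.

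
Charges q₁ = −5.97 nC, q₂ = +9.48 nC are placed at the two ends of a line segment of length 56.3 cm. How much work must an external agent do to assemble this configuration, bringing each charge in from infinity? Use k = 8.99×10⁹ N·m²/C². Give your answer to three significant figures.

-9.04×10⁻⁷ J

The assembly work is the sum of pairwise potential energies, U = Σ_{i<j} kqᵢqⱼ/rᵢⱼ.
The separation is r = 0.563 m.
U = (-9.04×10⁻⁷) = -9.04×10⁻⁷ J.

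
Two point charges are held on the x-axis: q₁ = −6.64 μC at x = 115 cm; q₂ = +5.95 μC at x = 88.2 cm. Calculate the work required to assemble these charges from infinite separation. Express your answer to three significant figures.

-1.33 J

The assembly work is the sum of pairwise potential energies, U = Σ_{i<j} kqᵢqⱼ/rᵢⱼ.
Pair separations: r₁₂ = 0.268 m.
U = (-1.33) = -1.33 J.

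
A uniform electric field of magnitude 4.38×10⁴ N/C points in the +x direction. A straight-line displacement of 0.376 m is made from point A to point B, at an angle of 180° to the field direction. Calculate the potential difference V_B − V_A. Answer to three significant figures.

1.65×10⁴ V

Only the component of displacement along E changes the potential: ΔV = −E·d·cosθ.
ΔV = −(4.38×10⁴ V/m)(0.376 m)cos180° = 1.65×10⁴ V.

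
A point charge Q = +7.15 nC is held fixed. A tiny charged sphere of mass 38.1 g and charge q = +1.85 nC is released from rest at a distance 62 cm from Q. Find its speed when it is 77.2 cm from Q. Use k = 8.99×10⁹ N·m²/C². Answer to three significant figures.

1.41×10⁻³ m/s

Only the electrostatic force acts, so mechanical energy is conserved: ½mv² = U₁ − U₂ = kQq(1/r₁ − 1/r₂).
U₁ − U₂ = (8.99×10⁹ N·m²/C²)(7.15×10⁻⁹ C)(1.85×10⁻⁹ C)(1/0.620 − 1/0.772) = 3.78×10⁻⁸ J.
v = √(2·3.78×10⁻⁸/0.0381) = 1.41×10⁻³ m/s.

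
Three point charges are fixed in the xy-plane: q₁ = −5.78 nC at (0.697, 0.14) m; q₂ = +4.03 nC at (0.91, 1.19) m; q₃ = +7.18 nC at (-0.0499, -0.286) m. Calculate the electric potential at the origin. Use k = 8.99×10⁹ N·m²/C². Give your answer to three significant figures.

173 V

The total potential is the scalar sum of each charge's contribution, V = Σ kqᵢ/rᵢ.
Distances from the field point to each charge: r₁ = 0.711 m, r₂ = 1.50 m, r₃ = 0.290 m.
V = k[(-5.78×10⁻⁹)/(0.711) + (4.03×10⁻⁹)/(1.50) + (7.18×10⁻⁹)/(0.290)] = 173 V.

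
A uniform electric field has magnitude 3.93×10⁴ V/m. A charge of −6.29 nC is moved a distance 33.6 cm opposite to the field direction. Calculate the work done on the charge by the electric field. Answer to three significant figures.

8.31×10⁻⁵ J

The potential change for a displacement 33.6 cm opposite to the field direction is ΔV = +Ed = 1.32×10⁴ V.
W_field = −qΔV = 8.31×10⁻⁵ J.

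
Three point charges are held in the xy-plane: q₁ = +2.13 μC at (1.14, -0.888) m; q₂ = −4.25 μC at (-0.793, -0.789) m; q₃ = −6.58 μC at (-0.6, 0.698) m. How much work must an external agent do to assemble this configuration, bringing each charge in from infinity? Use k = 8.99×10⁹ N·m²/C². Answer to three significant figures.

0.0721 J

The assembly work is the sum of pairwise potential energies, U = Σ_{i<j} kqᵢqⱼ/rᵢⱼ.
Pair separations: r₁₂ = 1.94 m, r₁₃ = 2.35 m, r₂₃ = 1.50 m.
U = (-0.0420) + (-0.0535) + (0.168) = 0.0721 J.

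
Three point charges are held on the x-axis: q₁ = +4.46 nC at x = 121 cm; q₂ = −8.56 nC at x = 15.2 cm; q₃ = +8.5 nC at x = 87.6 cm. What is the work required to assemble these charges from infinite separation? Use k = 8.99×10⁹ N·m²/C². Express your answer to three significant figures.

The work to assemble the configuration equals its total potential energy, U = Σ kqᵢqⱼ/rᵢⱼ over all pairs.
Pair separations: r₁₂ = 1.06 m, r₁₃ = 0.334 m, r₂₃ = 0.724 m.
U = (-3.24×10⁻⁷) + (1.02×10⁻⁶) + (-9.03×10⁻⁷) = -2.07×10⁻⁷ J.

-2.07×10⁻⁷ J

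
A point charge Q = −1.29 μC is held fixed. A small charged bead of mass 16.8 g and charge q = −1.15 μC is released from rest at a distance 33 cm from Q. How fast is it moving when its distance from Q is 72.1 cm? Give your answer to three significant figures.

1.62 m/s

Only the electrostatic force acts, so mechanical energy is conserved: ½mv² = U₁ − U₂ = kQq(1/r₁ − 1/r₂).
U₁ − U₂ = (8.99×10⁹ N·m²/C²)(-1.29×10⁻⁶ C)(-1.15×10⁻⁶ C)(1/0.330 − 1/0.721) = 0.0219 J.
v = √(2·0.0219/0.0168) = 1.62 m/s.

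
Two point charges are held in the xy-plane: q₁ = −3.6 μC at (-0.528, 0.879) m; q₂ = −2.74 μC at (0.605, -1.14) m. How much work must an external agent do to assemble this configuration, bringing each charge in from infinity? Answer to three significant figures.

0.0383 J

The assembly work is the sum of pairwise potential energies, U = Σ_{i<j} kqᵢqⱼ/rᵢⱼ.
Pair separations: r₁₂ = 2.32 m.
U = (0.0383) = 0.0383 J.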